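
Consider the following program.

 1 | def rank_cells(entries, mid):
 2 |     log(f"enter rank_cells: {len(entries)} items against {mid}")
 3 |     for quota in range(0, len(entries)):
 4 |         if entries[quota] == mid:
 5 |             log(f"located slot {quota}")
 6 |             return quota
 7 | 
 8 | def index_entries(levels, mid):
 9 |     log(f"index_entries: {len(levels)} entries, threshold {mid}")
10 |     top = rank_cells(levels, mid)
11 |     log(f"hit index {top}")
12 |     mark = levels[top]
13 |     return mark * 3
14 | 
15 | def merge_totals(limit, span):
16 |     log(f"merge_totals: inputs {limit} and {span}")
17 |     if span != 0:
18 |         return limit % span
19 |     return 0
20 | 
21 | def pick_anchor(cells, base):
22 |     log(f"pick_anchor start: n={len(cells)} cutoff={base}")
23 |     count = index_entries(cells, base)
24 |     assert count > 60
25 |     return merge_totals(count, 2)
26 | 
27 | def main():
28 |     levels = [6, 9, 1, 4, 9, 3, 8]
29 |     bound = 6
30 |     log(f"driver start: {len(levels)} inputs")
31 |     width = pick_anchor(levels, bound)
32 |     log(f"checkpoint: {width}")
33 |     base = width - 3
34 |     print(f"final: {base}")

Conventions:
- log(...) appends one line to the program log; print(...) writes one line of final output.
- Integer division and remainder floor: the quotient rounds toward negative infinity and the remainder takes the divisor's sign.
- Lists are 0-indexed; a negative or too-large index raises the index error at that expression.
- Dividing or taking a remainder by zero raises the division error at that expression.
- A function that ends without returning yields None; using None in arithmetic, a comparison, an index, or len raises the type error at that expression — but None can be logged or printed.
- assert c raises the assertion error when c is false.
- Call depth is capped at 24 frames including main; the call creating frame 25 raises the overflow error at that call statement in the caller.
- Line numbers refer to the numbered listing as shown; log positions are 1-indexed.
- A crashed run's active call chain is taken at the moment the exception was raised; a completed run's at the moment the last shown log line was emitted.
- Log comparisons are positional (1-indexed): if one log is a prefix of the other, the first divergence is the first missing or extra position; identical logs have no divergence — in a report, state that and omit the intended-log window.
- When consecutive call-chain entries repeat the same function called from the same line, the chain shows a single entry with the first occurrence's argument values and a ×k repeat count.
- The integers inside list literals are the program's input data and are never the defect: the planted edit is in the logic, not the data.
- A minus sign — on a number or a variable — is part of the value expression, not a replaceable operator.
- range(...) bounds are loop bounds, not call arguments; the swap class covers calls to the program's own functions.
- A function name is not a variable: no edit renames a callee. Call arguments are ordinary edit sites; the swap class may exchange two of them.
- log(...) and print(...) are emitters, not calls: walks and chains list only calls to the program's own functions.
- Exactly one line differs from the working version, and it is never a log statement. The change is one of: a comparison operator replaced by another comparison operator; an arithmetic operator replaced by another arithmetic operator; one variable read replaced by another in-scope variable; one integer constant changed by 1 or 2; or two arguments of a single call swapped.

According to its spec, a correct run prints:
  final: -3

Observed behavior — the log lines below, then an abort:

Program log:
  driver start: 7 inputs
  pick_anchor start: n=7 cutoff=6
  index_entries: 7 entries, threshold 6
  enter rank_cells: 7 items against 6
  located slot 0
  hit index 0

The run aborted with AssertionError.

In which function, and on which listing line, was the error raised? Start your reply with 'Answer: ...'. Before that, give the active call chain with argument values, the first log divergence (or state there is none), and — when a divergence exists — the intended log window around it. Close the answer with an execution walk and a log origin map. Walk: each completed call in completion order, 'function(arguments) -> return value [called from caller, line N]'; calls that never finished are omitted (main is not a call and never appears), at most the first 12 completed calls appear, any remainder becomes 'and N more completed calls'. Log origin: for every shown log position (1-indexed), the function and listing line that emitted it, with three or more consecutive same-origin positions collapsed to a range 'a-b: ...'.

Answer: the error was raised in pick_anchor, line 24.
Core observation: The shown log is a 6-line prefix of the intended one, whose next entry is 'merge_totals: inputs 18 and 2'.
Call chain: main -> pick_anchor([6, 9, 1, 4, 9, 3, 8], 6) (called at line 31).
First divergence: position 7 (shown log ended at 6 lines; the working version continues: 'merge_totals: inputs 18 and 2').
Intended log window:
  5: located slot 0
  6: hit index 0
  7: merge_totals: inputs 18 and 2
  8: checkpoint: 0
Execution walk:
  rank_cells([6, 9, 1, 4, 9, 3, 8], 6) -> 0  [called from index_entries, line 10]
  index_entries([6, 9, 1, 4, 9, 3, 8], 6) -> 18  [called from pick_anchor, line 23]
Log origins:
  1: from main, line 30
  2: from pick_anchor, line 22
  3: from index_entries, line 9
  4: from rank_cells, line 2
  5: from rank_cells, line 5
  6: from index_entries, line 11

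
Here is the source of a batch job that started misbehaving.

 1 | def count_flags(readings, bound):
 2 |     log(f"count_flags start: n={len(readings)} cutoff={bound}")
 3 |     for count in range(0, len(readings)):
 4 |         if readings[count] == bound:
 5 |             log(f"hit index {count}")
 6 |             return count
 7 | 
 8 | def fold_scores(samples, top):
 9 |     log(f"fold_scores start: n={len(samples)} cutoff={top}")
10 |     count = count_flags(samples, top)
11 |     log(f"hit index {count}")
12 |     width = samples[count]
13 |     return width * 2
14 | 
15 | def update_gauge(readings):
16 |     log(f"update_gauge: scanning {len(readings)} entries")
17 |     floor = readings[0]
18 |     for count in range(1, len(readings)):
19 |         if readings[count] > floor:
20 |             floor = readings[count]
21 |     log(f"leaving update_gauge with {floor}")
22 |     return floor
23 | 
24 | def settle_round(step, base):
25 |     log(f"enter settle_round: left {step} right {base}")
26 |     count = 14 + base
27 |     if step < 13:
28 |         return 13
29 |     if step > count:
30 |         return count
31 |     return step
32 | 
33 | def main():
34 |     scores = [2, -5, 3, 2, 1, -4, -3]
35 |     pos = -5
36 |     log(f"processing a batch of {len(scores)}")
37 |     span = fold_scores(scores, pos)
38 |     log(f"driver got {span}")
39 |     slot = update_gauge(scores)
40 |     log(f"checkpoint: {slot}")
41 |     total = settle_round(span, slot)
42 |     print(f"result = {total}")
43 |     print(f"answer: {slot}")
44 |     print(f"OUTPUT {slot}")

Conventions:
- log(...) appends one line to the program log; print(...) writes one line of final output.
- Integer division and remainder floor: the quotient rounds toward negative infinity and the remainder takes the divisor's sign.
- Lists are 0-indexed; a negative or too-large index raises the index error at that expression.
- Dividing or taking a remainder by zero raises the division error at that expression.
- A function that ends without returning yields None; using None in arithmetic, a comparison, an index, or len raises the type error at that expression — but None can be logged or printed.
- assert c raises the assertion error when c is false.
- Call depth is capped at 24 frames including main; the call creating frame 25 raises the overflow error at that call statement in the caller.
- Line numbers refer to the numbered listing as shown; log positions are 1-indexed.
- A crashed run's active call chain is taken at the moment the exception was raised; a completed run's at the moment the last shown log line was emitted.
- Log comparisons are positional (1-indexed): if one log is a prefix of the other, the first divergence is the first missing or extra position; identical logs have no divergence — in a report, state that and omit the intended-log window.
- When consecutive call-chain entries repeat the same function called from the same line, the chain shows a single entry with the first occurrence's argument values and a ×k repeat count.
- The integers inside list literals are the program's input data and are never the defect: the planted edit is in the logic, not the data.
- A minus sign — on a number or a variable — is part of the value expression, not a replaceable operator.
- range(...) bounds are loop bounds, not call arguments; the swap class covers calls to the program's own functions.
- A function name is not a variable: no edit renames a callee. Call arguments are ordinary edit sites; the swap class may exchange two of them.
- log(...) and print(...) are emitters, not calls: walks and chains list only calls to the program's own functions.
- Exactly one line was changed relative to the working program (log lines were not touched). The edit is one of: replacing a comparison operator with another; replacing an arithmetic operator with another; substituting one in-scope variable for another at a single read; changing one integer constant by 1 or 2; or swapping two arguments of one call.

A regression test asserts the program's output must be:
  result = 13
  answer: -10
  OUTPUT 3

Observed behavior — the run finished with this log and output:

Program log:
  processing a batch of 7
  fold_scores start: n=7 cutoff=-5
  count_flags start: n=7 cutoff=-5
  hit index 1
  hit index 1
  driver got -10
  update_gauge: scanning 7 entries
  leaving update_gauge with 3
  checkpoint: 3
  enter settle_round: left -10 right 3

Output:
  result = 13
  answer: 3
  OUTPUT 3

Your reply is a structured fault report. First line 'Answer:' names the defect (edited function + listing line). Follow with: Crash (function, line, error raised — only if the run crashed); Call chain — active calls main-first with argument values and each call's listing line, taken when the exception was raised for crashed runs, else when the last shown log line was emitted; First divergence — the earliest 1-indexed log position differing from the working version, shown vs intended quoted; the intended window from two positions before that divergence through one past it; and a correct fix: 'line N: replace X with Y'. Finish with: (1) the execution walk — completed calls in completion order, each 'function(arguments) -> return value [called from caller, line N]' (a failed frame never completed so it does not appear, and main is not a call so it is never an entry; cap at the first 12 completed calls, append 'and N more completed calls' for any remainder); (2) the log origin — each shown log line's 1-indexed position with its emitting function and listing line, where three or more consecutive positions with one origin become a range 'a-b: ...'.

Answer: the defect is in main at line 43.
The tell: The logs agree in full; only the final output differs.
Call chain: main -> settle_round(-10, 3) (called at line 41).
First divergence: none — the logs agree in full.
Execution walk:
  count_flags([2, -5, 3, 2, 1, -4, -3], -5) -> 1  [called from fold_scores, line 10]
  fold_scores([2, -5, 3, 2, 1, -4, -3], -5) -> -10  [called from main, line 37]
  update_gauge([2, -5, 3, 2, 1, -4, -3]) -> 3  [called from main, line 39]
  settle_round(-10, 3) -> 13  [called from main, line 41]
Log origins:
  1: emitted by main (line 36)
  2: emitted by fold_scores (line 9)
  3: emitted by count_flags (line 2)
  4: emitted by count_flags (line 5)
  5: emitted by fold_scores (line 11)
  6: emitted by main (line 38)
  7: emitted by update_gauge (line 16)
  8: emitted by update_gauge (line 21)
  9: emitted by main (line 40)
  10: emitted by settle_round (line 25)
A correct fix: line 43: replace `slot` with `span`.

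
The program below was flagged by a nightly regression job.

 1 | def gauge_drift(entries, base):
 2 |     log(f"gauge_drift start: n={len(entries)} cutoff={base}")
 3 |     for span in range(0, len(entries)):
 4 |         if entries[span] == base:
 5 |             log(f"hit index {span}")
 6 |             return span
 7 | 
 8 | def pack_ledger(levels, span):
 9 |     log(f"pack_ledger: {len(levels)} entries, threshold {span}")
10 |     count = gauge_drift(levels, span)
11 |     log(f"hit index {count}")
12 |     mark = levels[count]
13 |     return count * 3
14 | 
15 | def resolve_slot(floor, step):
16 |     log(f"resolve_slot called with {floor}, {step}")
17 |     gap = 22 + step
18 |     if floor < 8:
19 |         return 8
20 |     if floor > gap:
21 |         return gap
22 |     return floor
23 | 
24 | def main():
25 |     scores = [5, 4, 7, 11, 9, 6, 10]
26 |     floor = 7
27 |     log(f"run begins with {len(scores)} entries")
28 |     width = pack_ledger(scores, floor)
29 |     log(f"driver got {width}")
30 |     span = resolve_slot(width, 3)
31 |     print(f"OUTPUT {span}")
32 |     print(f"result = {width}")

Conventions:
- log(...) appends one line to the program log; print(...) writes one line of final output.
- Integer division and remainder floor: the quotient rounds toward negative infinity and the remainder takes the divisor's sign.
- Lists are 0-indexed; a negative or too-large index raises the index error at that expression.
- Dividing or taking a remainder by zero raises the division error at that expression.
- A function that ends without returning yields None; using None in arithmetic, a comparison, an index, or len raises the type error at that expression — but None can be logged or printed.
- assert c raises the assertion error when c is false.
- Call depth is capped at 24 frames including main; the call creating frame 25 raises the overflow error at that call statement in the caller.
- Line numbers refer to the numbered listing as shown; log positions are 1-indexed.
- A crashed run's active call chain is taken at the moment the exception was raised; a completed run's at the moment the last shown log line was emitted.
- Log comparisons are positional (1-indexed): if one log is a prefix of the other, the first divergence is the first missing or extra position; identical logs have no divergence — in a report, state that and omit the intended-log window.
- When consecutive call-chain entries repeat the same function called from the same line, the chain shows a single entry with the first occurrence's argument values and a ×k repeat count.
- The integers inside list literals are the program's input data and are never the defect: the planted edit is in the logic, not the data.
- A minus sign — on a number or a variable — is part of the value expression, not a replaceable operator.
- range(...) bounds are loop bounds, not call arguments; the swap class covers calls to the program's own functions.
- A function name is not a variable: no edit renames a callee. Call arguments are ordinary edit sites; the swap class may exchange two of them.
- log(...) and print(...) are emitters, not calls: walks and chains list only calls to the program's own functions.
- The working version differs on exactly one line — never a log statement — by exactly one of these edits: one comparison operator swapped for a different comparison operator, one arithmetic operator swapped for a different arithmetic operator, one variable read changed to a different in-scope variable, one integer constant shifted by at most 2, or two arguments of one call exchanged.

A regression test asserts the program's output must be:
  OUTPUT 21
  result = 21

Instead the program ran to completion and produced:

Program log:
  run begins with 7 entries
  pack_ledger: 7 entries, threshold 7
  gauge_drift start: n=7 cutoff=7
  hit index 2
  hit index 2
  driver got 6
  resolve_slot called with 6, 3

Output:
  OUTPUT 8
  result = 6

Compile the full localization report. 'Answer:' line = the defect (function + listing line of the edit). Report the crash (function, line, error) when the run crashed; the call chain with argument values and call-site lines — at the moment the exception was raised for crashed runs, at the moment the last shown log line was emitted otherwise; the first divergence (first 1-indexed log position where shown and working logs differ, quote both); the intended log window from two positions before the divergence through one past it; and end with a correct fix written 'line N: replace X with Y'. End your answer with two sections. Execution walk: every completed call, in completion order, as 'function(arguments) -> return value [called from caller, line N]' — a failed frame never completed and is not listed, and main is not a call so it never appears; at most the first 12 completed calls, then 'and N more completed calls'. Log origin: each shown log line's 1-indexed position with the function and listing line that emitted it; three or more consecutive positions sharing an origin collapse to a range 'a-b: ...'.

Answer: the defect is in pack_ledger at line 13.
The tell: Everything matches until log position 6, which reads 'driver got 6' in place of 'driver got 21'.
Call chain: main -> resolve_slot(6, 3) (called at line 30).
First divergence: at position 6 the run shows 'driver got 6' where the working version logs 'driver got 21'.
Intended log window:
  4: hit index 2
  5: hit index 2
  6: driver got 21
  7: resolve_slot called with 21, 3
Execution walk:
  gauge_drift([5, 4, 7, 11, 9, 6, 10], 7) -> 2  [called from pack_ledger, line 10]
  pack_ledger([5, 4, 7, 11, 9, 6, 10], 7) -> 6  [called from main, line 28]
  resolve_slot(6, 3) -> 8  [called from main, line 30]
Log origin:
  1: from main, line 27
  2: from pack_ledger, line 9
  3: from gauge_drift, line 2
  4: from gauge_drift, line 5
  5: from pack_ledger, line 11
  6: from main, line 29
  7: from resolve_slot, line 16
A correct fix: line 13: replace `count` with `mark`.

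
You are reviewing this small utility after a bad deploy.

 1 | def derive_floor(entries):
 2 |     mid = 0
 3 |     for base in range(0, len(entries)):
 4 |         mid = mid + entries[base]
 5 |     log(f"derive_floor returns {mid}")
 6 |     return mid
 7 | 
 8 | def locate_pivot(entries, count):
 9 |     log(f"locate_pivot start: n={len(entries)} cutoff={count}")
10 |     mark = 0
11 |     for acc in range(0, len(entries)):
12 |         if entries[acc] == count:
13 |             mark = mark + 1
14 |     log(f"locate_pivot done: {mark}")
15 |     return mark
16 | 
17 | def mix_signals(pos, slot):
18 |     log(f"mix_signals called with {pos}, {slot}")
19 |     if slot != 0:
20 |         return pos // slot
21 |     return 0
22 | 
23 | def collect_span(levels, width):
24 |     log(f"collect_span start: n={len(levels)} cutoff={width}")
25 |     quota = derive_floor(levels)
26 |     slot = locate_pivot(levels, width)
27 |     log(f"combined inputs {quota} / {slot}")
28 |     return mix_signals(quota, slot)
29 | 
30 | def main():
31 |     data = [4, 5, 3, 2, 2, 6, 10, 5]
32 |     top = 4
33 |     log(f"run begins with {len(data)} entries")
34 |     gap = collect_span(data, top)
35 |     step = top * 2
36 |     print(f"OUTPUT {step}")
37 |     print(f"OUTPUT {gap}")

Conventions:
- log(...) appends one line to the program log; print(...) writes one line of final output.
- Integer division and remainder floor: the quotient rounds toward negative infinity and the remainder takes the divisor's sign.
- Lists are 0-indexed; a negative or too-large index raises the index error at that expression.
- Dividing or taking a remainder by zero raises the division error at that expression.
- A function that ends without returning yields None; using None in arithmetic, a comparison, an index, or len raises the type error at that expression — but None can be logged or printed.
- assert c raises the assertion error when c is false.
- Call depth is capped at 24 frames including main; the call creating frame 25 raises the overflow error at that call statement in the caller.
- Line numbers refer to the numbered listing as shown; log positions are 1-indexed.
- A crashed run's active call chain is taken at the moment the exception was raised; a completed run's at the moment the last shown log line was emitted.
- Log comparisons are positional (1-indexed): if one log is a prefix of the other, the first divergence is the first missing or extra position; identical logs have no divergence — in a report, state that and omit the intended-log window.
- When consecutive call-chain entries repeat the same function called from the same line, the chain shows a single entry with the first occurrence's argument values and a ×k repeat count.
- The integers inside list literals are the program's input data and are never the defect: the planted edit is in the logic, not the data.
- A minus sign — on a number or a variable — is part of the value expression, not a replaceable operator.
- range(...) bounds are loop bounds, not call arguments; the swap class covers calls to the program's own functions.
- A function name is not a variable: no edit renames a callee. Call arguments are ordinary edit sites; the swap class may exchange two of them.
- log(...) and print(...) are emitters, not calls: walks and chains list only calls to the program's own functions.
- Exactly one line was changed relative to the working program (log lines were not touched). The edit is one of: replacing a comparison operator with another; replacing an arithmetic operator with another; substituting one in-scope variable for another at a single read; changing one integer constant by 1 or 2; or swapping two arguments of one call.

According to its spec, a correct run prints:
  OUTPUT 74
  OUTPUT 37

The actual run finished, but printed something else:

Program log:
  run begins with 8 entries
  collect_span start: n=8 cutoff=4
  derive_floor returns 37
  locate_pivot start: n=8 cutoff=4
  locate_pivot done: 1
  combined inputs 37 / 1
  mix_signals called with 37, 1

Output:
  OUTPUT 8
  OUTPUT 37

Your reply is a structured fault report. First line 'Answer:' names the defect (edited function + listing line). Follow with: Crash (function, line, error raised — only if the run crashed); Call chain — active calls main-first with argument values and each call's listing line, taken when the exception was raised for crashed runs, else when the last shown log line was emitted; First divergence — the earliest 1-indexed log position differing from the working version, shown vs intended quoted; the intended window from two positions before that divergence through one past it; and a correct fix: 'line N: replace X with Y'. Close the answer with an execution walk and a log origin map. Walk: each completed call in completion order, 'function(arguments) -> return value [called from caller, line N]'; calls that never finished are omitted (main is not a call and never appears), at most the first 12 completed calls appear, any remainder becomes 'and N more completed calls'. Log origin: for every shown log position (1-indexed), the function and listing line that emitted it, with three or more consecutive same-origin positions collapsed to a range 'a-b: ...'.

Answer: the defect is in main at line 35.
Key observation: Log streams are identical — the defect surfaces only in the printed output.
Call chain: main -> collect_span([4, 5, 3, 2, 2, 6, 10, 5], 4) (called at line 34) -> mix_signals(37, 1) (called at line 28).
First divergence: none — the logs agree in full.
Execution walk:
  derive_floor([4, 5, 3, 2, 2, 6, 10, 5]) -> 37  [called from collect_span, line 25]
  locate_pivot([4, 5, 3, 2, 2, 6, 10, 5], 4) -> 1  [called from collect_span, line 26]
  mix_signals(37, 1) -> 37  [called from collect_span, line 28]
  collect_span([4, 5, 3, 2, 2, 6, 10, 5], 4) -> 37  [called from main, line 34]
Log origin:
  1 — main, line 33
  2 — collect_span, line 24
  3 — derive_floor, line 5
  4 — locate_pivot, line 9
  5 — locate_pivot, line 14
  6 — collect_span, line 27
  7 — mix_signals, line 18
A correct fix: line 35: replace `top` with `gap`.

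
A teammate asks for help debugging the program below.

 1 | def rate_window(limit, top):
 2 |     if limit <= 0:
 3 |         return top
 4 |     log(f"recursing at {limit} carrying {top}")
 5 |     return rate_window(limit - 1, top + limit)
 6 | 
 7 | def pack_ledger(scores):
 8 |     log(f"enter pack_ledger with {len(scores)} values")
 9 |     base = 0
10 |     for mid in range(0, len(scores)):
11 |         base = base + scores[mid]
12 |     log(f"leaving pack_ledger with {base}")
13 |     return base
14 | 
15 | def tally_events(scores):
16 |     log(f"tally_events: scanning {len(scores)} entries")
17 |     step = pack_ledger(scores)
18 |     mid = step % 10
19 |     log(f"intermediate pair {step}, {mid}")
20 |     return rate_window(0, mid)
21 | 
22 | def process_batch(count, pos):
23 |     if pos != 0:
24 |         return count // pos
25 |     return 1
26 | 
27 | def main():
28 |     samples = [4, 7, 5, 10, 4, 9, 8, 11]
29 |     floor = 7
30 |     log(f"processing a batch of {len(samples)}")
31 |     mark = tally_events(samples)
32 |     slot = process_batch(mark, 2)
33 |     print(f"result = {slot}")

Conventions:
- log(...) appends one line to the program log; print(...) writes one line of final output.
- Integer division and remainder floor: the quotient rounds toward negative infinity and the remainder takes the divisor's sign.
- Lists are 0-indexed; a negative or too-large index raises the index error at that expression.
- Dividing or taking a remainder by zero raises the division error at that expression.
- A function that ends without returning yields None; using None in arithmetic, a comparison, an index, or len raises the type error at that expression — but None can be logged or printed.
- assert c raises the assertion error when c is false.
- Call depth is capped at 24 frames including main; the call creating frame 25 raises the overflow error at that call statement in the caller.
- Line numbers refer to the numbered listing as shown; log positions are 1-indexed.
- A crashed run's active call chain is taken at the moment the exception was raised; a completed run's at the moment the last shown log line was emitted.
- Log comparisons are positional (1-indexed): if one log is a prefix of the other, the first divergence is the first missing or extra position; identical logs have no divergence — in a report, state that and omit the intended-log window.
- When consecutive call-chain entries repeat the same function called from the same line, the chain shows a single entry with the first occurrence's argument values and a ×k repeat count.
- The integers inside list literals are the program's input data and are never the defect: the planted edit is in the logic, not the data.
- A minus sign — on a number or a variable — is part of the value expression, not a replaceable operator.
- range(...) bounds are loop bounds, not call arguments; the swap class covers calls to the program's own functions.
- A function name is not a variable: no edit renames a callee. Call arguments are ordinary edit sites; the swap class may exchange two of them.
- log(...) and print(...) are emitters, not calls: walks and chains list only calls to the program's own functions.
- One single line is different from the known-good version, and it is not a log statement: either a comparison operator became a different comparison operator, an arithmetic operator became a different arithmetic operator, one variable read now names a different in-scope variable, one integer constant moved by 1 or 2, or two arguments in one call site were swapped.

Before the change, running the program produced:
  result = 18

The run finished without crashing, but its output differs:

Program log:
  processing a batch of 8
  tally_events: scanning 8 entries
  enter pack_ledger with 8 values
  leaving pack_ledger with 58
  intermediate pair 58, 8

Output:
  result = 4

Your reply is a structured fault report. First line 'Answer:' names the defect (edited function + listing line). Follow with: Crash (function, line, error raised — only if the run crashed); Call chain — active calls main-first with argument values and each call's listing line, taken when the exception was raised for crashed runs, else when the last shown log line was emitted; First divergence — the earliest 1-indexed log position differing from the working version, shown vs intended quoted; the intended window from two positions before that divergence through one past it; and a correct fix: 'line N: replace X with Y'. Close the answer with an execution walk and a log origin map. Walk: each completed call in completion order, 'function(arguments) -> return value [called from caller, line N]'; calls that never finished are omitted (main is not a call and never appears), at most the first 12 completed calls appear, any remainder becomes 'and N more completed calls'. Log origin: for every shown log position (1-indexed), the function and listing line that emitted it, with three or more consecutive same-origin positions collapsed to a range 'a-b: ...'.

Answer: the defect is in tally_events at line 20.
Key fact: The log ends early — 5 lines, where the working version next logs 'recursing at 8 carrying 0'.
Call chain: main -> tally_events([4, 7, 5, 10, 4, 9, 8, 11]) (called at line 31).
First divergence: position 6 — after 5 matching lines the faulty run goes silent; intended next line 'recursing at 8 carrying 0'.
Intended log window:
  4: leaving pack_ledger with 58
  5: intermediate pair 58, 8
  6: recursing at 8 carrying 0
  7: recursing at 7 carrying 8
Execution walk:
  pack_ledger([4, 7, 5, 10, 4, 9, 8, 11]) -> 58  [called from tally_events, line 17]
  rate_window(0, 8) -> 8  [called from tally_events, line 20]
  tally_events([4, 7, 5, 10, 4, 9, 8, 11]) -> 8  [called from main, line 31]
  process_batch(8, 2) -> 4  [called from main, line 32]
Log origin:
  1 — main, line 30
  2 — tally_events, line 16
  3 — pack_ledger, line 8
  4 — pack_ledger, line 12
  5 — tally_events, line 19
A correct fix: line 20: replace `rate_window(0, mid)` with `rate_window(mid, 0)`.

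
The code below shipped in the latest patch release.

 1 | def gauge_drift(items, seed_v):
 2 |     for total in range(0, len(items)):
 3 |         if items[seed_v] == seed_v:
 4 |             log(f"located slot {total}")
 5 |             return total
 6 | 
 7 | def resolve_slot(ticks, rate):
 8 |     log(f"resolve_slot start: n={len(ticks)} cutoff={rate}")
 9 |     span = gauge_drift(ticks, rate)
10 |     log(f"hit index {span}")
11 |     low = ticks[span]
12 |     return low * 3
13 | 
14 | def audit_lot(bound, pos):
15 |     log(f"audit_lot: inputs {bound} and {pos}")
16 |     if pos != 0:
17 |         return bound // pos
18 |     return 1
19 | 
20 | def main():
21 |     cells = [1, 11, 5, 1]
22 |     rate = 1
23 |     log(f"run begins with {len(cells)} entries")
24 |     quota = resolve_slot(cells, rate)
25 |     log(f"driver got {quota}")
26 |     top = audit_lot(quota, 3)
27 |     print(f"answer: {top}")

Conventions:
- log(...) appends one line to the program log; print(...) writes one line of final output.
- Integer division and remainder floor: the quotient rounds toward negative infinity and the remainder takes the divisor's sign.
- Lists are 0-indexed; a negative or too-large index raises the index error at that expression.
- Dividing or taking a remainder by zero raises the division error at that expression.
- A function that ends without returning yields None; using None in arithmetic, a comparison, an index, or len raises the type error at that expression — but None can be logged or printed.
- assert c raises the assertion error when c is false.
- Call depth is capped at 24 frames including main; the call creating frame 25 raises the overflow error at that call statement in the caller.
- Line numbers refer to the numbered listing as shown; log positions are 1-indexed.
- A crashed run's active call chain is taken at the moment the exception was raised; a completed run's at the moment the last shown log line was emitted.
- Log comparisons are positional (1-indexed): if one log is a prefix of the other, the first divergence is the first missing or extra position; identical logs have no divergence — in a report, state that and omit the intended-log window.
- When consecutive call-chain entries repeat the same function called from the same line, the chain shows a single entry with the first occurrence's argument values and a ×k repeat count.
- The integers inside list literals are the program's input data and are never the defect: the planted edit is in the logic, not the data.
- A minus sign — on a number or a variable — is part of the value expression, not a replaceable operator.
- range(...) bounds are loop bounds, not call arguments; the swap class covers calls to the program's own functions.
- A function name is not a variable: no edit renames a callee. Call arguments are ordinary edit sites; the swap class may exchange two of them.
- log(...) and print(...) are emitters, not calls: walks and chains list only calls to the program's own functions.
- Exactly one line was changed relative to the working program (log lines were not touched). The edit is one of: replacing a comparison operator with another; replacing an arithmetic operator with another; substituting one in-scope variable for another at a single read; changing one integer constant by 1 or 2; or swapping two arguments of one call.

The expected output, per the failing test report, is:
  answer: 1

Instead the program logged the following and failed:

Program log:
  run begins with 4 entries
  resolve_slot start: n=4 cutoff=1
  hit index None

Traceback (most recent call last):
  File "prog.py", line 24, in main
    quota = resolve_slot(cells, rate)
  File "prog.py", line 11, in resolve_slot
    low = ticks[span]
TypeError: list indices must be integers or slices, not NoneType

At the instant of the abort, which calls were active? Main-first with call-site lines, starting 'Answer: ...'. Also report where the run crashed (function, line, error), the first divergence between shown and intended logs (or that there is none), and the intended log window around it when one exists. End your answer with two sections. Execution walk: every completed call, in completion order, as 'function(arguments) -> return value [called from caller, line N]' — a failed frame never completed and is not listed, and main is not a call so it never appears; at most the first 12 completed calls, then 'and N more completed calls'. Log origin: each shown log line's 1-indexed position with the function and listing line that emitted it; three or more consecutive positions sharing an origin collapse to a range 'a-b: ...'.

Answer: main -> resolve_slot (called at line 24).
The tell: At log position 3 the runs split — shown 'hit index None', but the working version logs 'located slot 0'.
Crash: resolve_slot, line 11, TypeError.
First divergence: position 3; shown 'hit index None' vs intended 'located slot 0'.
Intended log window:
  1: run begins with 4 entries
  2: resolve_slot start: n=4 cutoff=1
  3: located slot 0
  4: hit index 0
Execution walk:
  gauge_drift([1, 11, 5, 1], 1) -> None  [called from resolve_slot, line 9]
Log line origins:
  1: emitted by main (line 23)
  2: emitted by resolve_slot (line 8)
  3: emitted by resolve_slot (line 10)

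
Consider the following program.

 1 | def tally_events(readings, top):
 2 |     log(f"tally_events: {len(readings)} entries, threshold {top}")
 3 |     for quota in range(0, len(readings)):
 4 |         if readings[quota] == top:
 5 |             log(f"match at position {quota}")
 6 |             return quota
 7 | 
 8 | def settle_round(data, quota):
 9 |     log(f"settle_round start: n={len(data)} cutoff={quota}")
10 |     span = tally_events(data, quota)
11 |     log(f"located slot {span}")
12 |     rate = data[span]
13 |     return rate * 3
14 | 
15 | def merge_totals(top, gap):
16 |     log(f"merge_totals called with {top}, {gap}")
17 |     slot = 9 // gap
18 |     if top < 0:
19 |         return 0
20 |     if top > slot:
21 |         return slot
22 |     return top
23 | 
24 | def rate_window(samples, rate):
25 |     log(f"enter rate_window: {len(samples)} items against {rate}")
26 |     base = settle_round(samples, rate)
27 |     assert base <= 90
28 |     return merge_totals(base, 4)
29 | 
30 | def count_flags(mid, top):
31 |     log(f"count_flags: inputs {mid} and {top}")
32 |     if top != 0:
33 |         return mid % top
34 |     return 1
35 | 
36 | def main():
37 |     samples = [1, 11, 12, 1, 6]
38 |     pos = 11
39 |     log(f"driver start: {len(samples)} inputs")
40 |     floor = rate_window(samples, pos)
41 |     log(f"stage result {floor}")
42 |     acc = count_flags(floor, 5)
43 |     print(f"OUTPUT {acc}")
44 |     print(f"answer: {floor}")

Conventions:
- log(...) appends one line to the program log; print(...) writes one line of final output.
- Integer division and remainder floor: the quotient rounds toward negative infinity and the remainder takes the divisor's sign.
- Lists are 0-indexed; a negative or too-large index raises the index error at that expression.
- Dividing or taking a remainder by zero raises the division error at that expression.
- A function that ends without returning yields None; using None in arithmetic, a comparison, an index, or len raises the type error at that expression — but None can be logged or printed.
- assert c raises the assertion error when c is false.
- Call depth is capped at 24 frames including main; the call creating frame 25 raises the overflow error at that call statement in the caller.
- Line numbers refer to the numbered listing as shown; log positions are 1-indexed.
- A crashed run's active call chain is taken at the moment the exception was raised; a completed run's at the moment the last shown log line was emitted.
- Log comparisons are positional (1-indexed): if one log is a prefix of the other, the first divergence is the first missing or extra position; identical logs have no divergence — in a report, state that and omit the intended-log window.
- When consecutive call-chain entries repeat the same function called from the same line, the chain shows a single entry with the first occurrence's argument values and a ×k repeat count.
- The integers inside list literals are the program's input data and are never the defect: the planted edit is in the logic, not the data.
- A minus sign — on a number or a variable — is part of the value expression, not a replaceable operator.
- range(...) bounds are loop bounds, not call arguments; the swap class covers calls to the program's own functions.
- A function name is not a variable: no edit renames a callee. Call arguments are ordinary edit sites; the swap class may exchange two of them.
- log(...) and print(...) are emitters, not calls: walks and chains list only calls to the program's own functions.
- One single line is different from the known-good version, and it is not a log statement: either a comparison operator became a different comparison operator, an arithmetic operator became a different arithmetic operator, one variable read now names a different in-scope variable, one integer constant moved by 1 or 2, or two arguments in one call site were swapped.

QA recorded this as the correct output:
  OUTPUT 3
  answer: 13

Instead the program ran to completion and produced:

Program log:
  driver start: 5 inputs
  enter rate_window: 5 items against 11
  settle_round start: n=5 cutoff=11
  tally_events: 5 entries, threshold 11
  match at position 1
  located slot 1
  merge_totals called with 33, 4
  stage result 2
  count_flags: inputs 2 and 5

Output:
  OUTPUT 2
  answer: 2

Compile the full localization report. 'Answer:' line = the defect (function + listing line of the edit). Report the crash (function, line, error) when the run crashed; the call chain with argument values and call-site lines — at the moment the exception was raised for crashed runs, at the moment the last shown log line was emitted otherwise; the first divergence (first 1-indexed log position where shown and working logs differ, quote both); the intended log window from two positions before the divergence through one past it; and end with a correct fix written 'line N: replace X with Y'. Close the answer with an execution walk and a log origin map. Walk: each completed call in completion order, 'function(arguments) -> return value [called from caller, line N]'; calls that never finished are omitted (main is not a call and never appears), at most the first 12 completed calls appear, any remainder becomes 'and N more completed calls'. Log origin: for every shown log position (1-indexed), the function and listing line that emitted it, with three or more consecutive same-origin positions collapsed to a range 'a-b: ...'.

Answer: the defect is in merge_totals at line 17.
Key observation: The log first diverges at position 8: the faulty run prints 'stage result 2' where the working version prints 'stage result 13'.
Call chain: main -> count_flags(2, 5) (called at line 42).
First divergence: at position 8 the run shows 'stage result 2' where the working version logs 'stage result 13'.
Intended log window:
  6: located slot 1
  7: merge_totals called with 33, 4
  8: stage result 13
  9: count_flags: inputs 13 and 5
Execution walk:
  tally_events([1, 11, 12, 1, 6], 11) -> 1  [called from settle_round, line 10]
  settle_round([1, 11, 12, 1, 6], 11) -> 33  [called from rate_window, line 26]
  merge_totals(33, 4) -> 2  [called from rate_window, line 28]
  rate_window([1, 11, 12, 1, 6], 11) -> 2  [called from main, line 40]
  count_flags(2, 5) -> 2  [called from main, line 42]
Log origin:
  1: logged in main at line 39
  2: logged in rate_window at line 25
  3: logged in settle_round at line 9
  4: logged in tally_events at line 2
  5: logged in tally_events at line 5
  6: logged in settle_round at line 11
  7: logged in merge_totals at line 16
  8: logged in main at line 41
  9: logged in count_flags at line 31
A correct fix: line 17: replace `//` with `+`.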